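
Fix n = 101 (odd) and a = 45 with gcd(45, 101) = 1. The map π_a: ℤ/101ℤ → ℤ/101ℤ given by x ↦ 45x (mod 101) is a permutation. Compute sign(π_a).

+1

Trace 92: π^k(92) = [92, 100, 56, 96, 78, 76, 87] for k=0..6.
3 cycles of lengths [50, 50, 1].
3 cycles on 101: each ℓ→(−1)^(ℓ−1), product (−1)^98 = +1.
(45|101)_J = +1 (Zolotarev's lemma cross-check).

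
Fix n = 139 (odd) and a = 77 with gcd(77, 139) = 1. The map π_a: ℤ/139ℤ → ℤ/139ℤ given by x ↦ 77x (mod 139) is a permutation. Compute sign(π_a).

+1

Orbit of 6 under x↦77x: [6, 45, 129, 64, 63, 125, 34]… (length divides ord_139(77)).
π_77 has 7 disjoint cycles with lengths [23, 23, 23, 23, 23, 23, 1] on {0,…,138}.
sign(π) = (−1)^{n − #cycles} = (−1)^{139−7} = (−1)^132 = +1.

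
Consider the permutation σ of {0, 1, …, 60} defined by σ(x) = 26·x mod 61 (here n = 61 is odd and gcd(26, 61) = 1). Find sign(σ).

Orbit of 3 under x↦26x: [3, 17, 15, 24, 14, 59, 9]… (length divides ord_61(26)).
The orbit structure of x ↦ 26x mod 61: 2 orbits of sizes [60, 1].
n − c = 61 − 2 = 59; sign = (−1)^59 = -1.
(26|61)_J = -1 (Zolotarev's lemma cross-check).

-1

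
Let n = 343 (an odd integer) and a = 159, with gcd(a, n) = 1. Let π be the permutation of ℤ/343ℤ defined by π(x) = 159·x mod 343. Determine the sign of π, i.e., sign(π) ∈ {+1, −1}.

-1

Trace 39: π^k(39) = [39, 27, 177, 17, 302, 341, 25] for k=0..6.
Decompose π into cycles: lengths [294, 42, 6, 1] (4 cycles, including the fixed point 0).
sign(π) = (−1)^{n − #cycles} = (−1)^{343−4} = (−1)^339 = -1.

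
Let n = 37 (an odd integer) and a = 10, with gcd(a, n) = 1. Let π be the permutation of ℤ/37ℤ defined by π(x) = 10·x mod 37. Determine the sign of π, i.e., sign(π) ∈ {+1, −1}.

Orbit of 26 under x↦10x: [26, 1, 10]… (length divides ord_37(10)).
Cycle type of π: 3×12 + 1; total 13 cycles.
Σ(ℓ_i−1) = 37−13 = 24; sign = (−1)^24 = +1.

+1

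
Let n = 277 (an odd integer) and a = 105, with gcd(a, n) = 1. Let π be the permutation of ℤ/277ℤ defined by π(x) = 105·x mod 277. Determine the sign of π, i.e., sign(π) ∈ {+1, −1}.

-1

Start at x=222: 222 → 42 → 255 → 183 → 102 → 184 → 207 → … (one orbit).
Cycle lengths of π_105 on ℤ/277ℤ: [276, 1]; 2 cycles in total.
n − c = 277 − 2 = 275; sign = (−1)^275 = -1.
Check: (105/277) = -1 by Zolotarev.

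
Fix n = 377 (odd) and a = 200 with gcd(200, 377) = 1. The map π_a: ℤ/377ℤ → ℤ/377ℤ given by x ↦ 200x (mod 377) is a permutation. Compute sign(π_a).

+1

Orbit of 38 under x↦200x: [38, 60, 313, 18, 207, 307, 326]… (length divides ord_377(200)).
Decompose π into cycles: lengths [28, 28, 28, 28, 28, 28, 28, 28, 28, 28, 28, 28, 28, 4, 4, 4, 1] (17 cycles, including the fixed point 0).
With 17 cycles on 377 points, sign = (−1)^{377−17} = +1.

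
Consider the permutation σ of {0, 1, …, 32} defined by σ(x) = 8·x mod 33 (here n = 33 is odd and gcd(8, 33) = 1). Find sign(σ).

Trace 25: π^k(25) = [25, 2, 16, 29, 1, 8, 31] for k=0..6.
Cycle lengths of π_8 on ℤ/33ℤ: [10, 10, 10, 2, 1]; 5 cycles in total.
5 cycles on 33: each ℓ→(−1)^(ℓ−1), product (−1)^28 = +1.
Via Zolotarev, sign(π_{8}) = (8|33) = +1.

+1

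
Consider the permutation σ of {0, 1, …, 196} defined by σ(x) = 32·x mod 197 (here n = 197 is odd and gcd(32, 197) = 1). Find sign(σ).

Start at x=74: 74 → 4 → 128 → 156 → 67 → 174 → 52 → … (one orbit).
π_32 has 2 disjoint cycles with lengths [196, 1] on {0,…,196}.
Σ(ℓ_i−1) = 197−2 = 195; sign = (−1)^195 = -1.
The Jacobi symbol (32|197) = -1 (Zolotarev) agrees.

-1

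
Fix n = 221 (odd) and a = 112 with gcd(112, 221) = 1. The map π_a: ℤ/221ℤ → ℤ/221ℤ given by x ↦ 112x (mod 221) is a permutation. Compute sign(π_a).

+1

Start at x=118: 118 → 177 → 155 → 122 → 183 → 164 → 25 → … (one orbit).
π_112 has 17 disjoint cycles with lengths [16, 16, 16, 16, 16, 16, 16, 16, 16, 16, 16, 16, 16, 4, 4, 4, 1] on {0,…,220}.
With 17 cycles on 221 points, sign = (−1)^{221−17} = +1.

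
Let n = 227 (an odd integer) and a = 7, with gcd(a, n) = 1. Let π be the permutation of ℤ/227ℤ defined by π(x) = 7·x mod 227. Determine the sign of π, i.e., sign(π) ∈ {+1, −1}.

+1

Trace 12: π^k(12) = [12, 84, 134, 30, 210, 108, 75] for k=0..6.
Cycle type of π: 113×2 + 1; total 3 cycles.
n − c = 227 − 3 = 224; sign = (−1)^224 = +1.
The Jacobi symbol (7|227) = +1 (Zolotarev) agrees.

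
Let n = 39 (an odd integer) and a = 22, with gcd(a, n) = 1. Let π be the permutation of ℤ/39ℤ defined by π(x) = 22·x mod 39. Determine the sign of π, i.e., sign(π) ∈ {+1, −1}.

Orbit of 16 under x↦22x: [16, 1, 22]… (length divides ord_39(22)).
π_22 has 15 disjoint cycles with lengths [3, 3, 3, 3, 3, 3, 3, 3, 3, 3, 3, 3, 1, 1, 1] on {0,…,38}.
n − c = 39 − 15 = 24; sign = (−1)^24 = +1.
The Jacobi symbol (22|39) = +1 (Zolotarev) agrees.

+1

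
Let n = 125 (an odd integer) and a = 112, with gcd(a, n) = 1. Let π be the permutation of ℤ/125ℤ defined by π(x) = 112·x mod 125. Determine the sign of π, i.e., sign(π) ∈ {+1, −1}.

-1

Start at x=43: 43 → 66 → 17 → 29 → 123 → 26 → 37 → … (one orbit).
Cycle lengths of π_112 on ℤ/125ℤ: [100, 20, 4, 1]; 4 cycles in total.
125 − 4 = 121 transpositions; sign(π) = (−1)^121 = -1.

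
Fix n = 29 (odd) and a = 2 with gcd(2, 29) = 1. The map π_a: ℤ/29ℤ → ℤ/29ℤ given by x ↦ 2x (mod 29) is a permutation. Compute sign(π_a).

-1

Orbit of 9 under x↦2x: [9, 18, 7, 14, 28, 27, 25]… (length divides ord_29(2)).
2 cycles of lengths [28, 1].
2 cycles on 29: each ℓ→(−1)^(ℓ−1), product (−1)^27 = -1.
(2|29)_J = -1 (Zolotarev's lemma cross-check).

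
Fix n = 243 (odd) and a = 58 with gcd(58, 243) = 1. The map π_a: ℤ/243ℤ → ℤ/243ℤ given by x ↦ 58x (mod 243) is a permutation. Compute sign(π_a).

Orbit of 112 under x↦58x: [112, 178, 118, 40, 133, 181, 49]… (length divides ord_243(58)).
Decompose π into cycles: lengths [81, 81, 27, 27, 9, 9, 3, 3, 1, 1, 1] (11 cycles, including the fixed point 0).
sign(π) = (−1)^{n − #cycles} = (−1)^{243−11} = (−1)^232 = +1.
Via Zolotarev, sign(π_{58}) = (58|243) = +1.

+1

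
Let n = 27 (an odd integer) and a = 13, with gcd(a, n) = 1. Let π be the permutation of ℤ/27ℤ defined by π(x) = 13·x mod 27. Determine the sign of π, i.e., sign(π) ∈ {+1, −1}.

+1

Trace 4: π^k(4) = [4, 25, 1, 13, 7, 10, 22] for k=0..6.
The orbit structure of x ↦ 13x mod 27: 7 orbits of sizes [9, 9, 3, 3, 1, 1, 1].
sign(π) = (−1)^{n − #cycles} = (−1)^{27−7} = (−1)^20 = +1.
(13|27)_J = +1 (Zolotarev's lemma cross-check).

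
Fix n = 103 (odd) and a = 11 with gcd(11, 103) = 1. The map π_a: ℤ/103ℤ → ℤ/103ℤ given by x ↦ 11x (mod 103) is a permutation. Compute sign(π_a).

Orbit of 91 under x↦11x: [91, 74, 93, 96, 26, 80, 56]… (length divides ord_103(11)).
Decompose π into cycles: lengths [102, 1] (2 cycles, including the fixed point 0).
With 2 cycles on 103 points, sign = (−1)^{103−2} = -1.
Zolotarev: (11|103) = -1, matching the cycle-count sign.

-1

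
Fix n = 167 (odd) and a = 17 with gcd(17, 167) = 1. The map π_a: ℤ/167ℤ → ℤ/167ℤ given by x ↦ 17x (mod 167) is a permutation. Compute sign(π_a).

Trace 105: π^k(105) = [105, 115, 118, 2, 34, 77, 140] for k=0..6.
Cycle lengths of π_17 on ℤ/167ℤ: [166, 1]; 2 cycles in total.
2 cycles on 167: each ℓ→(−1)^(ℓ−1), product (−1)^165 = -1.
Zolotarev: (17|167) = -1, matching the cycle-count sign.

-1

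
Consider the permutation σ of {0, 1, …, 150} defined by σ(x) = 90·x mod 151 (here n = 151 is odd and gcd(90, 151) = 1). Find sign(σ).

Orbit of 21 under x↦90x: [21, 78, 74, 16, 81, 42, 5]… (length divides ord_151(90)).
The orbit structure of x ↦ 90x mod 151: 3 orbits of sizes [75, 75, 1].
n − c = 151 − 3 = 148; sign = (−1)^148 = +1.
Zolotarev: (90|151) = +1, matching the cycle-count sign.

+1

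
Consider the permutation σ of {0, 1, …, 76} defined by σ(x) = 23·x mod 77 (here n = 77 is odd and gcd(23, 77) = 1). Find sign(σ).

Orbit of 23 under x↦23x: [23, 67, 1]… (length divides ord_77(23)).
Cycle lengths of π_23 on ℤ/77ℤ: [3, 3, 3, 3, 3, 3, 3, 3, 3, 3, 3, 3, 3, 3, 3, 3, 3, 3, 3, 3, 3, 3, 1, 1, 1, 1, 1, 1, 1, 1, 1, 1, 1]; 33 cycles in total.
With 33 cycles on 77 points, sign = (−1)^{77−33} = +1.

+1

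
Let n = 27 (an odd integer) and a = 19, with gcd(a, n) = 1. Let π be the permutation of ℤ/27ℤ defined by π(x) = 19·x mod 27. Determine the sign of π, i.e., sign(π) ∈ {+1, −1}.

Start at x=1: 1 → 19 → 10 → 1 (one orbit).
15 cycles of lengths [3, 3, 3, 3, 3, 3, 1, 1, 1, 1, 1, 1, 1, 1, 1].
n − c = 27 − 15 = 12; sign = (−1)^12 = +1.
The Jacobi symbol (19|27) = +1 (Zolotarev) agrees.

+1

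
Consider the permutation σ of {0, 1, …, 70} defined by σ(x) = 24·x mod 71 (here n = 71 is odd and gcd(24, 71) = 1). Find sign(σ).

+1

Start at x=36: 36 → 12 → 4 → 25 → 32 → 58 → 43 → … (one orbit).
Cycle lengths of π_24 on ℤ/71ℤ: [35, 35, 1]; 3 cycles in total.
3 cycles on 71: each ℓ→(−1)^(ℓ−1), product (−1)^68 = +1.
Zolotarev: (24|71) = +1, matching the cycle-count sign.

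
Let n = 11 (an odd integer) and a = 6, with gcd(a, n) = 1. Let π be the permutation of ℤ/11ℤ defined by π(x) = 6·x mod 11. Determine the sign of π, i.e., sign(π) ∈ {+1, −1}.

Trace 4: π^k(4) = [4, 2, 1, 6, 3, 7, 9] for k=0..6.
Decompose π into cycles: lengths [10, 1] (2 cycles, including the fixed point 0).
With 2 cycles on 11 points, sign = (−1)^{11−2} = -1.
Via Zolotarev, sign(π_{6}) = (6|11) = -1.

-1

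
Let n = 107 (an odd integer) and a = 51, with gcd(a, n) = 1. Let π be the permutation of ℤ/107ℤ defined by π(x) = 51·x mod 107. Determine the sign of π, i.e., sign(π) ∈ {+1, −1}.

Orbit of 98 under x↦51x: [98, 76, 24, 47, 43, 53, 28]… (length divides ord_107(51)).
Cycle type of π: 106 + 1; total 2 cycles.
Σ(ℓ_i−1) = 107−2 = 105; sign = (−1)^105 = -1.
The Jacobi symbol (51|107) = -1 (Zolotarev) agrees.

-1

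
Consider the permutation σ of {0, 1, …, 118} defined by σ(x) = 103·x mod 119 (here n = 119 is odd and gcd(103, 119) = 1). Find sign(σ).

Trace 1: π^k(1) = [1, 103, 18, 69, 86, 52] for k=0..5.
Decompose π into cycles: lengths [6, 6, 6, 6, 6, 6, 6, 6, 6, 6, 6, 6, 6, 6, 6, 6, 6, 1, 1, 1, 1, 1, 1, 1, 1, 1, 1, 1, 1, 1, 1, 1, 1, 1] (34 cycles, including the fixed point 0).
n − c = 119 − 34 = 85; sign = (−1)^85 = -1.

-1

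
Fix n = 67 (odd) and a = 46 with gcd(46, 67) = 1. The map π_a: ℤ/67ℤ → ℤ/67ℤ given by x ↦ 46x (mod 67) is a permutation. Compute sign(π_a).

-1

Orbit of 56 under x↦46x: [56, 30, 40, 31, 19, 3, 4]… (length divides ord_67(46)).
π_46 has 2 disjoint cycles with lengths [66, 1] on {0,…,66}.
Σ(ℓ_i−1) = 67−2 = 65; sign = (−1)^65 = -1.
(46|67)_J = -1 (Zolotarev's lemma cross-check).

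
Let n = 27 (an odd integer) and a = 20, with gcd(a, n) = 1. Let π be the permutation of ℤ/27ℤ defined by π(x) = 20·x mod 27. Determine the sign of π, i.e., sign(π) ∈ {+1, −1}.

Trace 7: π^k(7) = [7, 5, 19, 2, 13, 17, 16] for k=0..6.
Cycle lengths of π_20 on ℤ/27ℤ: [18, 6, 2, 1]; 4 cycles in total.
27 − 4 = 23 transpositions; sign(π) = (−1)^23 = -1.
(20|27)_J = -1 (Zolotarev's lemma cross-check).

-1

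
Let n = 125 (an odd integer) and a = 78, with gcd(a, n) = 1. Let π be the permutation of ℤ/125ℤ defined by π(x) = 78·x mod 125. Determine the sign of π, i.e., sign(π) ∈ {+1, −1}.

Trace 34: π^k(34) = [34, 27, 106, 18, 29, 12, 61] for k=0..6.
4 cycles of lengths [100, 20, 4, 1].
n − c = 125 − 4 = 121; sign = (−1)^121 = -1.

-1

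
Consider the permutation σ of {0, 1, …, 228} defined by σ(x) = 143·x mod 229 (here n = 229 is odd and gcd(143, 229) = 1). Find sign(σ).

-1

Orbit of 30 under x↦143x: [30, 168, 208, 203, 175, 64, 221]… (length divides ord_229(143)).
Cycle lengths of π_143 on ℤ/229ℤ: [76, 76, 76, 1]; 4 cycles in total.
229 − 4 = 225 transpositions; sign(π) = (−1)^225 = -1.
Via Zolotarev, sign(π_{143}) = (143|229) = -1.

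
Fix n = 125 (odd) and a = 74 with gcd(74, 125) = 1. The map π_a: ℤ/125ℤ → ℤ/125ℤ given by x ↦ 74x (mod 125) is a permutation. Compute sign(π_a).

Trace 101: π^k(101) = [101, 99, 76, 124, 51, 24, 26] for k=0..6.
π_74 has 23 disjoint cycles with lengths [10, 10, 10, 10, 10, 10, 10, 10, 10, 10, 2, 2, 2, 2, 2, 2, 2, 2, 2, 2, 2, 2, 1] on {0,…,124}.
n − c = 125 − 23 = 102; sign = (−1)^102 = +1.
Zolotarev: (74|125) = +1, matching the cycle-count sign.

+1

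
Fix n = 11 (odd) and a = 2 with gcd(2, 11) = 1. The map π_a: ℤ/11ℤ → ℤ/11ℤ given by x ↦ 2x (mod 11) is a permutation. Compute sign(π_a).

-1

Start at x=1: 1 → 2 → 4 → 8 → 5 → 10 → 9 → … (one orbit).
Decompose π into cycles: lengths [10, 1] (2 cycles, including the fixed point 0).
11 − 2 = 9 transpositions; sign(π) = (−1)^9 = -1.
The Jacobi symbol (2|11) = -1 (Zolotarev) agrees.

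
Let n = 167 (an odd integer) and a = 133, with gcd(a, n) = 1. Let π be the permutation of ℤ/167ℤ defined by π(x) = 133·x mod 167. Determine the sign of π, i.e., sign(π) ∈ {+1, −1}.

+1

Start at x=49: 49 → 4 → 31 → 115 → 98 → 8 → 62 → … (one orbit).
Cycle type of π: 83×2 + 1; total 3 cycles.
n − c = 167 − 3 = 164; sign = (−1)^164 = +1.
Via Zolotarev, sign(π_{133}) = (133|167) = +1.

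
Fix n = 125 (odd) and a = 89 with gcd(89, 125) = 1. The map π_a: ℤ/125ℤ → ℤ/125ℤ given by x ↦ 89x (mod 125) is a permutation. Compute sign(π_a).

+1

Start at x=29: 29 → 81 → 84 → 101 → 114 → 21 → 119 → … (one orbit).
7 cycles of lengths [50, 50, 10, 10, 2, 2, 1].
7 cycles on 125: each ℓ→(−1)^(ℓ−1), product (−1)^118 = +1.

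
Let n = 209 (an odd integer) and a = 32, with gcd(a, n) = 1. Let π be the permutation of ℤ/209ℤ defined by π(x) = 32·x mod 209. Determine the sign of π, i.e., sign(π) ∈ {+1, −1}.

+1

Trace 199: π^k(199) = [199, 98, 1, 32, 188, 164, 23] for k=0..6.
17 cycles of lengths [18, 18, 18, 18, 18, 18, 18, 18, 18, 18, 18, 2, 2, 2, 2, 2, 1].
17 cycles on 209: each ℓ→(−1)^(ℓ−1), product (−1)^192 = +1.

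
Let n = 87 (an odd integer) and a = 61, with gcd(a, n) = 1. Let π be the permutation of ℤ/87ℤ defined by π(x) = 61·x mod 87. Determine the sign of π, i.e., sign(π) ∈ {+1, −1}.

-1

Start at x=49: 49 → 31 → 64 → 76 → 25 → 46 → 22 → … (one orbit).
The orbit structure of x ↦ 61x mod 87: 6 orbits of sizes [28, 28, 28, 1, 1, 1].
Σ(ℓ_i−1) = 87−6 = 81; sign = (−1)^81 = -1.
(61|87)_J = -1 (Zolotarev's lemma cross-check).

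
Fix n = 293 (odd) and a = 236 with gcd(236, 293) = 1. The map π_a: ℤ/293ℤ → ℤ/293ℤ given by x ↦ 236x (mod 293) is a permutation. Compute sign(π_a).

Start at x=124: 124 → 257 → 1 → 236 → 26 → 276 → 90 → … (one orbit).
3 cycles of lengths [146, 146, 1].
3 cycles on 293: each ℓ→(−1)^(ℓ−1), product (−1)^290 = +1.

+1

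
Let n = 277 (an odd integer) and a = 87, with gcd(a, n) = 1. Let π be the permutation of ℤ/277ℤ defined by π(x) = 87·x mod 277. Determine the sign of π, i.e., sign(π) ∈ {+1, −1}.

+1

Trace 237: π^k(237) = [237, 121, 1, 87, 90, 74, 67] for k=0..6.
π_87 has 3 disjoint cycles with lengths [138, 138, 1] on {0,…,276}.
With 3 cycles on 277 points, sign = (−1)^{277−3} = +1.
Check: (87/277) = +1 by Zolotarev.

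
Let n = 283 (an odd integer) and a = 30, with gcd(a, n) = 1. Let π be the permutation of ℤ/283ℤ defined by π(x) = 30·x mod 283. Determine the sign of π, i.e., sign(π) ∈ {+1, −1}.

Trace 106: π^k(106) = [106, 67, 29, 21, 64, 222, 151] for k=0..6.
4 cycles of lengths [94, 94, 94, 1].
sign(π) = (−1)^{n − #cycles} = (−1)^{283−4} = (−1)^279 = -1.

-1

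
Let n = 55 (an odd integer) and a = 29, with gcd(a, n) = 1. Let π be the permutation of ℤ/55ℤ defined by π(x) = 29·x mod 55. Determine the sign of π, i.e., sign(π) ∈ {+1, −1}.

Orbit of 19 under x↦29x: [19, 1, 29, 16, 24, 36, 54]… (length divides ord_55(29)).
8 cycles of lengths [10, 10, 10, 10, 10, 2, 2, 1].
Σ(ℓ_i−1) = 55−8 = 47; sign = (−1)^47 = -1.
Zolotarev: (29|55) = -1, matching the cycle-count sign.

-1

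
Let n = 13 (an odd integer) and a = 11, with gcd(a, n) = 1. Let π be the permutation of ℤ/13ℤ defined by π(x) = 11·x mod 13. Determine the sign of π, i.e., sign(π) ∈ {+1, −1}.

Start at x=12: 12 → 2 → 9 → 8 → 10 → 6 → 1 → … (one orbit).
Cycle lengths of π_11 on ℤ/13ℤ: [12, 1]; 2 cycles in total.
2 cycles on 13: each ℓ→(−1)^(ℓ−1), product (−1)^11 = -1.
Check: (11/13) = -1 by Zolotarev.

-1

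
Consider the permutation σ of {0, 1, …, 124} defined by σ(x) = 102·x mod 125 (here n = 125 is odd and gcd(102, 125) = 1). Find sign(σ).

Trace 83: π^k(83) = [83, 91, 32, 14, 53, 31, 37] for k=0..6.
4 cycles of lengths [100, 20, 4, 1].
125 − 4 = 121 transpositions; sign(π) = (−1)^121 = -1.
(102|125)_J = -1 (Zolotarev's lemma cross-check).

-1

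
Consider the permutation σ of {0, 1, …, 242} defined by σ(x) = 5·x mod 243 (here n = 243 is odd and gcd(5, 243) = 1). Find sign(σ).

Start at x=17: 17 → 85 → 182 → 181 → 176 → 151 → 26 → … (one orbit).
Decompose π into cycles: lengths [162, 54, 18, 6, 2, 1] (6 cycles, including the fixed point 0).
243 − 6 = 237 transpositions; sign(π) = (−1)^237 = -1.
Zolotarev: (5|243) = -1, matching the cycle-count sign.

-1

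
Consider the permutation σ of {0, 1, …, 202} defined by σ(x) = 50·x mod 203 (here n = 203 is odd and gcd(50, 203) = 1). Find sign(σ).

-1

Trace 134: π^k(134) = [134, 1, 50, 64, 155, 36, 176] for k=0..6.
14 cycles of lengths [28, 28, 28, 28, 28, 28, 28, 1, 1, 1, 1, 1, 1, 1].
Σ(ℓ_i−1) = 203−14 = 189; sign = (−1)^189 = -1.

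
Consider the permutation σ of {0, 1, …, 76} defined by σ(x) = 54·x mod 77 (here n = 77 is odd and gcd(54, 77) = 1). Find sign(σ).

Start at x=1: 1 → 54 → 67 → 76 → 23 → 10 → 1 (one orbit).
Cycle lengths of π_54 on ℤ/77ℤ: [6, 6, 6, 6, 6, 6, 6, 6, 6, 6, 6, 2, 2, 2, 2, 2, 1]; 17 cycles in total.
17 cycles on 77: each ℓ→(−1)^(ℓ−1), product (−1)^60 = +1.
Via Zolotarev, sign(π_{54}) = (54|77) = +1.

+1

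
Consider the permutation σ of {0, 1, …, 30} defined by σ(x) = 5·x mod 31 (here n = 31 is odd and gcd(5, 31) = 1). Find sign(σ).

Orbit of 25 under x↦5x: [25, 1, 5]… (length divides ord_31(5)).
The orbit structure of x ↦ 5x mod 31: 11 orbits of sizes [3, 3, 3, 3, 3, 3, 3, 3, 3, 3, 1].
Σ(ℓ_i−1) = 31−11 = 20; sign = (−1)^20 = +1.

+1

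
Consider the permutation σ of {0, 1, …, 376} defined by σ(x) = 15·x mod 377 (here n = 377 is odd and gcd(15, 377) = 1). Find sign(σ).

Trace 72: π^k(72) = [72, 326, 366, 212, 164, 198, 331] for k=0..6.
Decompose π into cycles: lengths [84, 84, 84, 84, 28, 12, 1] (7 cycles, including the fixed point 0).
n − c = 377 − 7 = 370; sign = (−1)^370 = +1.

+1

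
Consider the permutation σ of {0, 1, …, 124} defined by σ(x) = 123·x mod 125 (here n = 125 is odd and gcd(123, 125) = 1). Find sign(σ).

-1

Start at x=27: 27 → 71 → 108 → 34 → 57 → 11 → 103 → … (one orbit).
4 cycles of lengths [100, 20, 4, 1].
Σ(ℓ_i−1) = 125−4 = 121; sign = (−1)^121 = -1.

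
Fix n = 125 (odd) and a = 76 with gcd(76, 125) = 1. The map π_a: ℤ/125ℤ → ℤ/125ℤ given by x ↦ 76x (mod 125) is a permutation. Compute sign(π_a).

+1

Trace 101: π^k(101) = [101, 51, 1, 76, 26] for k=0..4.
45 cycles of lengths [5, 5, 5, 5, 5, 5, 5, 5, 5, 5, 5, 5, 5, 5, 5, 5, 5, 5, 5, 5, 1, 1, 1, 1, 1, 1, 1, 1, 1, 1, 1, 1, 1, 1, 1, 1, 1, 1, 1, 1, 1, 1, 1, 1, 1].
125 − 45 = 80 transpositions; sign(π) = (−1)^80 = +1.
The Jacobi symbol (76|125) = +1 (Zolotarev) agrees.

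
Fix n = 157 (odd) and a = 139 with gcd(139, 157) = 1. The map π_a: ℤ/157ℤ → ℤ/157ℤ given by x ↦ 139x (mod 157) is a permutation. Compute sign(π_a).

Orbit of 116 under x↦139x: [116, 110, 61, 1, 139, 10, 134]… (length divides ord_157(139)).
Cycle type of π: 156 + 1; total 2 cycles.
sign(π) = (−1)^{n − #cycles} = (−1)^{157−2} = (−1)^155 = -1.

-1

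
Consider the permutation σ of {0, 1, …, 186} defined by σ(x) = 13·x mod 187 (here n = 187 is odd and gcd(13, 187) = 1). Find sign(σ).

Orbit of 69 under x↦13x: [69, 149, 67, 123, 103, 30, 16]… (length divides ord_187(13)).
Decompose π into cycles: lengths [20, 20, 20, 20, 20, 20, 20, 20, 10, 4, 4, 4, 4, 1] (14 cycles, including the fixed point 0).
sign(π) = (−1)^{n − #cycles} = (−1)^{187−14} = (−1)^173 = -1.
Via Zolotarev, sign(π_{13}) = (13|187) = -1.

-1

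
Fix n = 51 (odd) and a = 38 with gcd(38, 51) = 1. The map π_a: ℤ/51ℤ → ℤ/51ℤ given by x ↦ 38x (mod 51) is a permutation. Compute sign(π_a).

-1

Orbit of 1 under x↦38x: [1, 38, 16, 47]… (length divides ord_51(38)).
14 cycles of lengths [4, 4, 4, 4, 4, 4, 4, 4, 4, 4, 4, 4, 2, 1].
Σ(ℓ_i−1) = 51−14 = 37; sign = (−1)^37 = -1.
(38|51)_J = -1 (Zolotarev's lemma cross-check).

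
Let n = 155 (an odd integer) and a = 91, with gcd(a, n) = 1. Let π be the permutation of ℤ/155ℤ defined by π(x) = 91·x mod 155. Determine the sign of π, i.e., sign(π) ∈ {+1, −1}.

Start at x=46: 46 → 1 → 91 → 66 → 116 → 16 → 61 → … (one orbit).
Decompose π into cycles: lengths [10, 10, 10, 10, 10, 10, 10, 10, 10, 10, 10, 10, 10, 10, 10, 1, 1, 1, 1, 1] (20 cycles, including the fixed point 0).
20 cycles on 155: each ℓ→(−1)^(ℓ−1), product (−1)^135 = -1.

-1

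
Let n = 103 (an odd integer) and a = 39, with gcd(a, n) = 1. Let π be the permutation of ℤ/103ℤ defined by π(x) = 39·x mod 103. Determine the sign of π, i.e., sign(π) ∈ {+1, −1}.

-1

Start at x=14: 14 → 31 → 76 → 80 → 30 → 37 → 1 → … (one orbit).
π_39 has 4 disjoint cycles with lengths [34, 34, 34, 1] on {0,…,102}.
n − c = 103 − 4 = 99; sign = (−1)^99 = -1.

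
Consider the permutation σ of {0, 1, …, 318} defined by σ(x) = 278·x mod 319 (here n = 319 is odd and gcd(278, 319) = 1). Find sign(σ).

Orbit of 133 under x↦278x: [133, 289, 273, 291, 191, 144, 157]… (length divides ord_319(278)).
Cycle type of π: 20×14 + 5×2 + 4×7 + 1; total 24 cycles.
With 24 cycles on 319 points, sign = (−1)^{319−24} = -1.
Via Zolotarev, sign(π_{278}) = (278|319) = -1.

-1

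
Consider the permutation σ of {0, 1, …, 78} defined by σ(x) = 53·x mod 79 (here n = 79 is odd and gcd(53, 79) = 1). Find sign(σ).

-1

Orbit of 28 under x↦53x: [28, 62, 47, 42, 14, 31, 63]… (length divides ord_79(53)).
Decompose π into cycles: lengths [78, 1] (2 cycles, including the fixed point 0).
Σ(ℓ_i−1) = 79−2 = 77; sign = (−1)^77 = -1.
Check: (53/79) = -1 by Zolotarev.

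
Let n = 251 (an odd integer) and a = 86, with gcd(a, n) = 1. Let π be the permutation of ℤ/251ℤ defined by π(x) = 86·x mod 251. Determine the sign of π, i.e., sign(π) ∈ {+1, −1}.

+1

Orbit of 28 under x↦86x: [28, 149, 13, 114, 15, 35, 249]… (length divides ord_251(86)).
Decompose π into cycles: lengths [125, 125, 1] (3 cycles, including the fixed point 0).
sign(π) = (−1)^{n − #cycles} = (−1)^{251−3} = (−1)^248 = +1.
(86|251)_J = +1 (Zolotarev's lemma cross-check).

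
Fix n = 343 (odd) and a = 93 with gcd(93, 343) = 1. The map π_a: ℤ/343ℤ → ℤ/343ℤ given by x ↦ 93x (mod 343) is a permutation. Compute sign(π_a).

+1

Start at x=309: 309 → 268 → 228 → 281 → 65 → 214 → 8 → … (one orbit).
Cycle type of π: 147×2 + 21×2 + 3×2 + 1; total 7 cycles.
343 − 7 = 336 transpositions; sign(π) = (−1)^336 = +1.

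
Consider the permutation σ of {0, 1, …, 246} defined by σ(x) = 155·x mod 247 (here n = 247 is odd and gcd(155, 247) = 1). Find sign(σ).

-1

Orbit of 129 under x↦155x: [129, 235, 116, 196, 246, 92, 181]… (length divides ord_247(155)).
Decompose π into cycles: lengths [18, 18, 18, 18, 18, 18, 18, 18, 18, 18, 18, 18, 18, 2, 2, 2, 2, 2, 2, 1] (20 cycles, including the fixed point 0).
Σ(ℓ_i−1) = 247−20 = 227; sign = (−1)^227 = -1.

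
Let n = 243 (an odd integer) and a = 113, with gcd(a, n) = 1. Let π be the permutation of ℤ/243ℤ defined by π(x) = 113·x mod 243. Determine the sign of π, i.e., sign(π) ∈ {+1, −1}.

-1

Trace 125: π^k(125) = [125, 31, 101, 235, 68, 151, 53] for k=0..6.
6 cycles of lengths [162, 54, 18, 6, 2, 1].
sign(π) = (−1)^{n − #cycles} = (−1)^{243−6} = (−1)^237 = -1.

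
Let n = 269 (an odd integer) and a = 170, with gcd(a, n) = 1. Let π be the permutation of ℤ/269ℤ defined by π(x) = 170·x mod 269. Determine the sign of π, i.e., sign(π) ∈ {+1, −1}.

+1

Start at x=13: 13 → 58 → 176 → 61 → 148 → 143 → 100 → … (one orbit).
Cycle lengths of π_170 on ℤ/269ℤ: [134, 134, 1]; 3 cycles in total.
269 − 3 = 266 transpositions; sign(π) = (−1)^266 = +1.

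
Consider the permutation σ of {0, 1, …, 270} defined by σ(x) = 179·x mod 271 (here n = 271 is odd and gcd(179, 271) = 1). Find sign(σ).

+1

Orbit of 41 under x↦179x: [41, 22, 144, 31, 129, 56, 268]… (length divides ord_271(179)).
Cycle type of π: 135×2 + 1; total 3 cycles.
sign(π) = (−1)^{n − #cycles} = (−1)^{271−3} = (−1)^268 = +1.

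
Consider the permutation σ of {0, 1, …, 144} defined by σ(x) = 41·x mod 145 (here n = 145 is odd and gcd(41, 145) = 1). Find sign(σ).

-1

Trace 41: π^k(41) = [41, 86, 46, 1] for k=0..3.
Decompose π into cycles: lengths [4, 4, 4, 4, 4, 4, 4, 4, 4, 4, 4, 4, 4, 4, 4, 4, 4, 4, 4, 4, 4, 4, 4, 4, 4, 4, 4, 4, 4, 4, 4, 4, 4, 4, 4, 1, 1, 1, 1, 1] (40 cycles, including the fixed point 0).
40 cycles on 145: each ℓ→(−1)^(ℓ−1), product (−1)^105 = -1.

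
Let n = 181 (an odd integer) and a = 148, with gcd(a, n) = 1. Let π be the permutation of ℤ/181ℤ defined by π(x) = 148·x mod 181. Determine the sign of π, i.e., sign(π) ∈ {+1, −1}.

+1

Start at x=81: 81 → 42 → 62 → 126 → 5 → 16 → 15 → … (one orbit).
π_148 has 5 disjoint cycles with lengths [45, 45, 45, 45, 1] on {0,…,180}.
Σ(ℓ_i−1) = 181−5 = 176; sign = (−1)^176 = +1.
Via Zolotarev, sign(π_{148}) = (148|181) = +1.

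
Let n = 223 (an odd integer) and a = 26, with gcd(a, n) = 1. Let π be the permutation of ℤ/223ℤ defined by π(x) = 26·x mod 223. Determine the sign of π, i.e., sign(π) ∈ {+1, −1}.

Start at x=171: 171 → 209 → 82 → 125 → 128 → 206 → 4 → … (one orbit).
Cycle lengths of π_26 on ℤ/223ℤ: [74, 74, 74, 1]; 4 cycles in total.
With 4 cycles on 223 points, sign = (−1)^{223−4} = -1.
Zolotarev: (26|223) = -1, matching the cycle-count sign.

-1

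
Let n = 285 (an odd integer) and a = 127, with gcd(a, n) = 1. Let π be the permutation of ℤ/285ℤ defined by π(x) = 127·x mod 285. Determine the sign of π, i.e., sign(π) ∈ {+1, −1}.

Trace 88: π^k(88) = [88, 61, 52, 49, 238, 16, 37] for k=0..6.
π_127 has 15 disjoint cycles with lengths [36, 36, 36, 36, 36, 36, 18, 18, 18, 4, 4, 4, 1, 1, 1] on {0,…,284}.
n − c = 285 − 15 = 270; sign = (−1)^270 = +1.

+1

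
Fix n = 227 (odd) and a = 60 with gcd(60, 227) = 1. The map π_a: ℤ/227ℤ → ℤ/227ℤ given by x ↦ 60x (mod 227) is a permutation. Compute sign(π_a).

Start at x=46: 46 → 36 → 117 → 210 → 115 → 90 → 179 → … (one orbit).
The orbit structure of x ↦ 60x mod 227: 2 orbits of sizes [226, 1].
With 2 cycles on 227 points, sign = (−1)^{227−2} = -1.
(60|227)_J = -1 (Zolotarev's lemma cross-check).

-1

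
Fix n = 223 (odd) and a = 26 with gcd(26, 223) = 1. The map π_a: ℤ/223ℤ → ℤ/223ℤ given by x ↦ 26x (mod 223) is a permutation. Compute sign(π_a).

Start at x=174: 174 → 64 → 103 → 2 → 52 → 14 → 141 → … (one orbit).
Decompose π into cycles: lengths [74, 74, 74, 1] (4 cycles, including the fixed point 0).
With 4 cycles on 223 points, sign = (−1)^{223−4} = -1.

-1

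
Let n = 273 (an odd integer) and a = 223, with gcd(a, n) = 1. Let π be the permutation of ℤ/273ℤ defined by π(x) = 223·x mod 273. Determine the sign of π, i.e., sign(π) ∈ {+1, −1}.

Trace 64: π^k(64) = [64, 76, 22, 265, 127, 202, 1] for k=0..6.
33 cycles of lengths [12, 12, 12, 12, 12, 12, 12, 12, 12, 12, 12, 12, 12, 12, 12, 12, 12, 12, 12, 12, 12, 2, 2, 2, 2, 2, 2, 2, 2, 2, 1, 1, 1].
sign(π) = (−1)^{n − #cycles} = (−1)^{273−33} = (−1)^240 = +1.

+1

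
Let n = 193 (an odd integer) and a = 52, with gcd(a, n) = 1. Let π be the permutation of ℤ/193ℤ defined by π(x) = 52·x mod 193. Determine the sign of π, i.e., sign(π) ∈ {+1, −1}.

-1

Orbit of 50 under x↦52x: [50, 91, 100, 182, 7, 171, 14]… (length divides ord_193(52)).
π_52 has 2 disjoint cycles with lengths [192, 1] on {0,…,192}.
Σ(ℓ_i−1) = 193−2 = 191; sign = (−1)^191 = -1.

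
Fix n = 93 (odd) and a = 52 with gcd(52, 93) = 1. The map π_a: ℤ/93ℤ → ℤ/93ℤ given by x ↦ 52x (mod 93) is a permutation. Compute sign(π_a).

-1

Start at x=34: 34 → 1 → 52 → 7 → 85 → 49 → 37 → … (one orbit).
The orbit structure of x ↦ 52x mod 93: 6 orbits of sizes [30, 30, 30, 1, 1, 1].
n − c = 93 − 6 = 87; sign = (−1)^87 = -1.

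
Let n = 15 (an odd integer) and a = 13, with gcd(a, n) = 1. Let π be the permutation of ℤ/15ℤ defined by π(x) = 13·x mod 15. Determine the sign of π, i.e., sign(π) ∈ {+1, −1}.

-1

Trace 4: π^k(4) = [4, 7, 1, 13] for k=0..3.
Decompose π into cycles: lengths [4, 4, 4, 1, 1, 1] (6 cycles, including the fixed point 0).
n − c = 15 − 6 = 9; sign = (−1)^9 = -1.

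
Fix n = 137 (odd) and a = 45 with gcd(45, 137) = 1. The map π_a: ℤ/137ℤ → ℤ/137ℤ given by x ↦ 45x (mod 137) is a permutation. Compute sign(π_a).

Trace 65: π^k(65) = [65, 48, 105, 67, 1, 45, 107] for k=0..6.
π_45 has 2 disjoint cycles with lengths [136, 1] on {0,…,136}.
137 − 2 = 135 transpositions; sign(π) = (−1)^135 = -1.
The Jacobi symbol (45|137) = -1 (Zolotarev) agrees.

-1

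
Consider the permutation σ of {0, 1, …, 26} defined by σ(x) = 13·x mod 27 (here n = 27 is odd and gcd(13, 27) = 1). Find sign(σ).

+1

Trace 10: π^k(10) = [10, 22, 16, 19, 4, 25, 1] for k=0..6.
The orbit structure of x ↦ 13x mod 27: 7 orbits of sizes [9, 9, 3, 3, 1, 1, 1].
7 cycles on 27: each ℓ→(−1)^(ℓ−1), product (−1)^20 = +1.
The Jacobi symbol (13|27) = +1 (Zolotarev) agrees.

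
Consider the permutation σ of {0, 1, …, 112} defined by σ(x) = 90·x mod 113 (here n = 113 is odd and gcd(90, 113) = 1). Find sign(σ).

Trace 43: π^k(43) = [43, 28, 34, 9, 19, 15, 107] for k=0..6.
Cycle lengths of π_90 on ℤ/113ℤ: [112, 1]; 2 cycles in total.
2 cycles on 113: each ℓ→(−1)^(ℓ−1), product (−1)^111 = -1.
Zolotarev: (90|113) = -1, matching the cycle-count sign.

-1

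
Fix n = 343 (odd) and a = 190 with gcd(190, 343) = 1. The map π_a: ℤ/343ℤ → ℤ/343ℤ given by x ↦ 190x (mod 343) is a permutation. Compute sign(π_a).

+1

Start at x=183: 183 → 127 → 120 → 162 → 253 → 50 → 239 → … (one orbit).
Cycle type of π: 49×6 + 7×6 + 1×7; total 19 cycles.
343 − 19 = 324 transpositions; sign(π) = (−1)^324 = +1.
(190|343)_J = +1 (Zolotarev's lemma cross-check).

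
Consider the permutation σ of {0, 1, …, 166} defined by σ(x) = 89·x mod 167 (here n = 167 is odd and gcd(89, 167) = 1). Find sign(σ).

Start at x=56: 56 → 141 → 24 → 132 → 58 → 152 → 1 → … (one orbit).
Decompose π into cycles: lengths [83, 83, 1] (3 cycles, including the fixed point 0).
Σ(ℓ_i−1) = 167−3 = 164; sign = (−1)^164 = +1.

+1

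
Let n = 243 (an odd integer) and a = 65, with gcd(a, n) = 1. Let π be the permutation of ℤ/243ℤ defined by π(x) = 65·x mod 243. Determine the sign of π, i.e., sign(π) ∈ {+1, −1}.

Trace 46: π^k(46) = [46, 74, 193, 152, 160, 194, 217] for k=0..6.
The orbit structure of x ↦ 65x mod 243: 6 orbits of sizes [162, 54, 18, 6, 2, 1].
Σ(ℓ_i−1) = 243−6 = 237; sign = (−1)^237 = -1.
Zolotarev: (65|243) = -1, matching the cycle-count sign.

-1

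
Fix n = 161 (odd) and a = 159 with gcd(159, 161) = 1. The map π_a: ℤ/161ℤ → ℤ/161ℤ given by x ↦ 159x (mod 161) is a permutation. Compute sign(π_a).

+1

Trace 145: π^k(145) = [145, 32, 97, 128, 66, 29, 103] for k=0..6.
Decompose π into cycles: lengths [66, 66, 22, 6, 1] (5 cycles, including the fixed point 0).
n − c = 161 − 5 = 156; sign = (−1)^156 = +1.
Check: (159/161) = +1 by Zolotarev.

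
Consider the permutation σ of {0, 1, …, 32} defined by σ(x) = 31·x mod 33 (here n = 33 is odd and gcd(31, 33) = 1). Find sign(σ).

+1

Orbit of 1 under x↦31x: [1, 31, 4, 25, 16]… (length divides ord_33(31)).
The orbit structure of x ↦ 31x mod 33: 9 orbits of sizes [5, 5, 5, 5, 5, 5, 1, 1, 1].
9 cycles on 33: each ℓ→(−1)^(ℓ−1), product (−1)^24 = +1.
(31|33)_J = +1 (Zolotarev's lemma cross-check).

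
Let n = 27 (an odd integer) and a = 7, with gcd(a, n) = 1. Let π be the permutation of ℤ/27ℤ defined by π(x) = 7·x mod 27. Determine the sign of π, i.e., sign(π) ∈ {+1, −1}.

+1

Start at x=16: 16 → 4 → 1 → 7 → 22 → 19 → 25 → … (one orbit).
The orbit structure of x ↦ 7x mod 27: 7 orbits of sizes [9, 9, 3, 3, 1, 1, 1].
n − c = 27 − 7 = 20; sign = (−1)^20 = +1.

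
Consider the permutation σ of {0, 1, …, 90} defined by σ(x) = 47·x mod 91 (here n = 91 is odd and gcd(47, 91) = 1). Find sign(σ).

+1

Trace 1: π^k(1) = [1, 47, 25, 83, 79, 73, 64] for k=0..6.
π_47 has 11 disjoint cycles with lengths [12, 12, 12, 12, 12, 12, 6, 4, 4, 4, 1] on {0,…,90}.
sign(π) = (−1)^{n − #cycles} = (−1)^{91−11} = (−1)^80 = +1.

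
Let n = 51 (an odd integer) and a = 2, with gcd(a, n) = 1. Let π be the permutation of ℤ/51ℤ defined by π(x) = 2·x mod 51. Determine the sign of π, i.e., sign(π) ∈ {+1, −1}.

-1

Orbit of 8 under x↦2x: [8, 16, 32, 13, 26, 1, 2]… (length divides ord_51(2)).
Decompose π into cycles: lengths [8, 8, 8, 8, 8, 8, 2, 1] (8 cycles, including the fixed point 0).
51 − 8 = 43 transpositions; sign(π) = (−1)^43 = -1.
(2|51)_J = -1 (Zolotarev's lemma cross-check).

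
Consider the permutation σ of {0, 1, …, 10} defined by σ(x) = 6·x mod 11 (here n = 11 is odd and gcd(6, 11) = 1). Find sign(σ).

Start at x=8: 8 → 4 → 2 → 1 → 6 → 3 → 7 → … (one orbit).
π_6 has 2 disjoint cycles with lengths [10, 1] on {0,…,10}.
2 cycles on 11: each ℓ→(−1)^(ℓ−1), product (−1)^9 = -1.

-1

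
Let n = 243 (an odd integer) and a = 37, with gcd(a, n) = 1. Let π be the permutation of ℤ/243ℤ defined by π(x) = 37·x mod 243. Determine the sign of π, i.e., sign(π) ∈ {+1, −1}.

+1

Start at x=145: 145 → 19 → 217 → 10 → 127 → 82 → 118 → … (one orbit).
27 cycles of lengths [27, 27, 27, 27, 27, 27, 9, 9, 9, 9, 9, 9, 3, 3, 3, 3, 3, 3, 1, 1, 1, 1, 1, 1, 1, 1, 1].
sign(π) = (−1)^{n − #cycles} = (−1)^{243−27} = (−1)^216 = +1.
The Jacobi symbol (37|243) = +1 (Zolotarev) agrees.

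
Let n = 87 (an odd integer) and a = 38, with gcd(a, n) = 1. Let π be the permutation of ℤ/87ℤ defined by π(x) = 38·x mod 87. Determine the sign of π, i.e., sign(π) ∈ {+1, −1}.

-1

Start at x=5: 5 → 16 → 86 → 49 → 35 → 25 → 80 → … (one orbit).
π_38 has 8 disjoint cycles with lengths [14, 14, 14, 14, 14, 14, 2, 1] on {0,…,86}.
sign(π) = (−1)^{n − #cycles} = (−1)^{87−8} = (−1)^79 = -1.
Check: (38/87) = -1 by Zolotarev.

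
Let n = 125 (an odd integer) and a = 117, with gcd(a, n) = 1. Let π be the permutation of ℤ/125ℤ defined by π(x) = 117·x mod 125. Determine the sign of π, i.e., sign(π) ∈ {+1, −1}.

-1

Orbit of 71 under x↦117x: [71, 57, 44, 23, 66, 97, 99]… (length divides ord_125(117)).
Cycle lengths of π_117 on ℤ/125ℤ: [100, 20, 4, 1]; 4 cycles in total.
125 − 4 = 121 transpositions; sign(π) = (−1)^121 = -1.
Zolotarev: (117|125) = -1, matching the cycle-count sign.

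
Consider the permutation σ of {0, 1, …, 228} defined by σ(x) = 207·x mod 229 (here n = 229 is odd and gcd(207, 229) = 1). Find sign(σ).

Start at x=114: 114 → 11 → 216 → 57 → 120 → 108 → 143 → … (one orbit).
4 cycles of lengths [76, 76, 76, 1].
n − c = 229 − 4 = 225; sign = (−1)^225 = -1.
Via Zolotarev, sign(π_{207}) = (207|229) = -1.

-1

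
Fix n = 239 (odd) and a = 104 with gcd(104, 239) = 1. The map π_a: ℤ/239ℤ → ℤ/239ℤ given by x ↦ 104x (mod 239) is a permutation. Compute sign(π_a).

-1

Trace 222: π^k(222) = [222, 144, 158, 180, 78, 225, 217] for k=0..6.
Cycle lengths of π_104 on ℤ/239ℤ: [238, 1]; 2 cycles in total.
n − c = 239 − 2 = 237; sign = (−1)^237 = -1.
Zolotarev: (104|239) = -1, matching the cycle-count sign.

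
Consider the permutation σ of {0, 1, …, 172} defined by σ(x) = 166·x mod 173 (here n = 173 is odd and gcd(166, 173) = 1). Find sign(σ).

Trace 137: π^k(137) = [137, 79, 139, 65, 64, 71, 22] for k=0..6.
π_166 has 2 disjoint cycles with lengths [172, 1] on {0,…,172}.
n − c = 173 − 2 = 171; sign = (−1)^171 = -1.
Zolotarev: (166|173) = -1, matching the cycle-count sign.

-1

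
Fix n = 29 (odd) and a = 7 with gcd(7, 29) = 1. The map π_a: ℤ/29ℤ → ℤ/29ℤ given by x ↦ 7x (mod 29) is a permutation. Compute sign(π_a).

Trace 20: π^k(20) = [20, 24, 23, 16, 25, 1, 7] for k=0..6.
Cycle lengths of π_7 on ℤ/29ℤ: [7, 7, 7, 7, 1]; 5 cycles in total.
5 cycles on 29: each ℓ→(−1)^(ℓ−1), product (−1)^24 = +1.
Check: (7/29) = +1 by Zolotarev.

+1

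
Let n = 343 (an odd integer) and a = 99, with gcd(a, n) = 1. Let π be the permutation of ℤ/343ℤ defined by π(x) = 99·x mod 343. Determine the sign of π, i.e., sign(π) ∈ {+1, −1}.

+1

Trace 50: π^k(50) = [50, 148, 246, 1, 99, 197, 295] for k=0..6.
Cycle type of π: 7×42 + 1×49; total 91 cycles.
91 cycles on 343: each ℓ→(−1)^(ℓ−1), product (−1)^252 = +1.
The Jacobi symbol (99|343) = +1 (Zolotarev) agrees.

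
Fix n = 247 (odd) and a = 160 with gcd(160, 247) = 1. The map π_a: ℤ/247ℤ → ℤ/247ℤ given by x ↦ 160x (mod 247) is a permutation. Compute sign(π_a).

Start at x=159: 159 → 246 → 87 → 88 → 1 → 160 → 159 (one orbit).
Cycle lengths of π_160 on ℤ/247ℤ: [6, 6, 6, 6, 6, 6, 6, 6, 6, 6, 6, 6, 6, 6, 6, 6, 6, 6, 6, 6, 6, 6, 6, 6, 6, 6, 6, 6, 6, 6, 6, 6, 6, 6, 6, 6, 6, 6, 6, 6, 6, 1]; 42 cycles in total.
42 cycles on 247: each ℓ→(−1)^(ℓ−1), product (−1)^205 = -1.
(160|247)_J = -1 (Zolotarev's lemma cross-check).

-1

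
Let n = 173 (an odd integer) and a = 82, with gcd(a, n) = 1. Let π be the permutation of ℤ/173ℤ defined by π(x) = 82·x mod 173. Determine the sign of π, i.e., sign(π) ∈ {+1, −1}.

-1

Trace 107: π^k(107) = [107, 124, 134, 89, 32, 29, 129] for k=0..6.
Decompose π into cycles: lengths [172, 1] (2 cycles, including the fixed point 0).
Σ(ℓ_i−1) = 173−2 = 171; sign = (−1)^171 = -1.
Via Zolotarev, sign(π_{82}) = (82|173) = -1.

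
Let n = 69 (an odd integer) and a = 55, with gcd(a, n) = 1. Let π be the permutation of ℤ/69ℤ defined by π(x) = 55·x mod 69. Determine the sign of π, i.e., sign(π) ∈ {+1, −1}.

Trace 4: π^k(4) = [4, 13, 25, 64, 1, 55, 58] for k=0..6.
π_55 has 9 disjoint cycles with lengths [11, 11, 11, 11, 11, 11, 1, 1, 1] on {0,…,68}.
sign(π) = (−1)^{n − #cycles} = (−1)^{69−9} = (−1)^60 = +1.

+1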